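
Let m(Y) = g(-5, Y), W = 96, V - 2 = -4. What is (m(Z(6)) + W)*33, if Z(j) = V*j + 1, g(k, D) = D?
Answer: 2805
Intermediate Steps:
V = -2 (V = 2 - 4 = -2)
Z(j) = 1 - 2*j (Z(j) = -2*j + 1 = 1 - 2*j)
m(Y) = Y
(m(Z(6)) + W)*33 = ((1 - 2*6) + 96)*33 = ((1 - 12) + 96)*33 = (-11 + 96)*33 = 85*33 = 2805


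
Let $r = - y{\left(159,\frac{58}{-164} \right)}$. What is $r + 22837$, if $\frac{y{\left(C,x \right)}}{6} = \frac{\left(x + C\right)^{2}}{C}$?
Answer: $\frac{3899999601}{178186} \approx 21887.0$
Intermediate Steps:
$y{\left(C,x \right)} = \frac{6 \left(C + x\right)^{2}}{C}$ ($y{\left(C,x \right)} = 6 \frac{\left(x + C\right)^{2}}{C} = 6 \frac{\left(C + x\right)^{2}}{C} = \frac{6 \left(C + x\right)^{2}}{C}$)
$r = - \frac{169234081}{178186}$ ($r = - \frac{6 \left(159 + \frac{58}{-164}\right)^{2}}{159} = - \frac{6 \left(159 + 58 \left(- \frac{1}{164}\right)\right)^{2}}{159} = - \frac{6 \left(159 - \frac{29}{82}\right)^{2}}{159} = - \frac{6 \left(\frac{13009}{82}\right)^{2}}{159} = - \frac{6 \cdot 169234081}{159 \cdot 6724} = \left(-1\right) \frac{169234081}{178186} = - \frac{169234081}{178186} \approx -949.76$)
$r + 22837 = - \frac{169234081}{178186} + 22837 = \frac{3899999601}{178186}$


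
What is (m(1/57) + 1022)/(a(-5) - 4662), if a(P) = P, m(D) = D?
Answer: -58255/266019 ≈ -0.21899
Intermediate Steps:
(m(1/57) + 1022)/(a(-5) - 4662) = (1/57 + 1022)/(-5 - 4662) = (1/57 + 1022)/(-4667) = (58255/57)*(-1/4667) = -58255/266019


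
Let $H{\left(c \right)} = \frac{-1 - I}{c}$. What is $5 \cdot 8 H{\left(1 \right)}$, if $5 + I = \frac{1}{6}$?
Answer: $\frac{460}{3} \approx 153.33$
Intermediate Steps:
$I = - \frac{29}{6}$ ($I = -5 + \frac{1}{6} = - \frac{29}{6} \approx -4.8333$)
$H{\left(c \right)} = \frac{23}{6 c}$ ($H{\left(c \right)} = \frac{-1 - - \frac{29}{6}}{c} = \frac{-1 + \frac{29}{6}}{c} = \frac{23}{6 c}$)
$5 \cdot 8 H{\left(1 \right)} = 5 \cdot 8 \frac{23}{6 \cdot 1} = 40 \cdot \frac{23}{6} \cdot 1 = 40 \cdot \frac{23}{6} = \frac{460}{3}$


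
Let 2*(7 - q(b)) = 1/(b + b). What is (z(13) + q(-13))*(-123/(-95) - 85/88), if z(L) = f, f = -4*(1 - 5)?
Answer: 173187/22880 ≈ 7.5694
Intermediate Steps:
f = 16 (f = -4*(-4) = 16)
q(b) = 7 - 1/(4*b) (q(b) = 7 - 1/(2*(b + b)) = 7 - 1/(2*b)/2 = 7 - 1/(4*b))
z(L) = 16
(z(13) + q(-13))*(-123/(-95) - 85/88) = (16 + (7 - ¼/(-13)))*(-123/(-95) - 85/88) = (16 + (7 - ¼*(-1/13)))*(-123*(-1/95) - 85*1/88) = (16 + (7 + 1/52))*(123/95 - 85/88) = (16 + 365/52)*(2749/8360) = (1197/52)*(2749/8360) = 173187/22880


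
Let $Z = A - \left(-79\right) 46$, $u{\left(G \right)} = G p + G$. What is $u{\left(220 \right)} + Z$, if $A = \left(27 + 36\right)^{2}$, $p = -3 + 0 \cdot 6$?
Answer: $7163$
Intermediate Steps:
$p = -3$ ($p = -3 + 0 = -3$)
$u{\left(G \right)} = - 2 G$ ($u{\left(G \right)} = G \left(-3\right) + G = - 3 G + G = - 2 G$)
$A = 3969$ ($A = 63^{2} = 3969$)
$Z = 7603$ ($Z = 3969 - \left(-79\right) 46 = 3969 - -3634 = 3969 + 3634 = 7603$)
$u{\left(220 \right)} + Z = \left(-2\right) 220 + 7603 = -440 + 7603 = 7163$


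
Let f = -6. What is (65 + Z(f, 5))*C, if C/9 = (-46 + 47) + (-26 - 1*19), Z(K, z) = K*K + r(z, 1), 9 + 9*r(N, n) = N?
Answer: -39820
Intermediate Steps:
r(N, n) = -1 + N/9
Z(K, z) = -1 + K² + z/9 (Z(K, z) = K*K + (-1 + z/9) = K² + (-1 + z/9) = -1 + K² + z/9)
C = -396 (C = 9*((-46 + 47) + (-26 - 1*19)) = 9*(1 + (-26 - 19)) = 9*(1 - 45) = 9*(-44) = -396)
(65 + Z(f, 5))*C = (65 + (-1 + (-6)² + (⅑)*5))*(-396) = (65 + (-1 + 36 + 5/9))*(-396) = (65 + 320/9)*(-396) = (905/9)*(-396) = -39820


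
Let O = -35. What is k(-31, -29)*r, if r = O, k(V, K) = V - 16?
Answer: 1645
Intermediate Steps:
k(V, K) = -16 + V
r = -35
k(-31, -29)*r = (-16 - 31)*(-35) = -47*(-35) = 1645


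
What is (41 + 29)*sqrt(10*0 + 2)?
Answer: 70*sqrt(2) ≈ 98.995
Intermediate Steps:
(41 + 29)*sqrt(10*0 + 2) = 70*sqrt(0 + 2) = 70*sqrt(2)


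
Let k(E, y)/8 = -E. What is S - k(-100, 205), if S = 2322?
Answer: 1522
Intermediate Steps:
k(E, y) = -8*E (k(E, y) = 8*(-E) = -8*E)
S - k(-100, 205) = 2322 - (-8)*(-100) = 2322 - 1*800 = 2322 - 800 = 1522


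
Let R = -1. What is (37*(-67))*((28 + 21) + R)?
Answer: -118992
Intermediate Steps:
(37*(-67))*((28 + 21) + R) = (37*(-67))*((28 + 21) - 1) = -2479*(49 - 1) = -2479*48 = -118992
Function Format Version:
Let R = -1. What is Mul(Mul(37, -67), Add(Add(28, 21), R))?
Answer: -118992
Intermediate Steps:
Mul(Mul(37, -67), Add(Add(28, 21), R)) = Mul(Mul(37, -67), Add(Add(28, 21), -1)) = Mul(-2479, Add(49, -1)) = Mul(-2479, 48) = -118992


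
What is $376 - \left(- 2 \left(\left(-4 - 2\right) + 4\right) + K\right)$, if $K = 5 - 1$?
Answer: $368$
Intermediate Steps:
$K = 4$ ($K = 5 - 1 = 4$)
$376 - \left(- 2 \left(\left(-4 - 2\right) + 4\right) + K\right) = 376 - \left(- 2 \left(\left(-4 - 2\right) + 4\right) + 4\right) = 376 - \left(- 2 \left(-6 + 4\right) + 4\right) = 376 - \left(\left(-2\right) \left(-2\right) + 4\right) = 376 - \left(4 + 4\right) = 376 - 8 = 368$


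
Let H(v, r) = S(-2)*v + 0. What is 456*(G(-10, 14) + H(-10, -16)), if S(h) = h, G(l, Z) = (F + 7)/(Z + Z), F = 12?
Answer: 66006/7 ≈ 9429.4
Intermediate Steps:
G(l, Z) = 19/(2*Z) (G(l, Z) = (12 + 7)/(Z + Z) = 19/((2*Z)) = 19*(1/(2*Z)) = 19/(2*Z))
H(v, r) = -2*v (H(v, r) = -2*v + 0 = -2*v)
456*(G(-10, 14) + H(-10, -16)) = 456*((19/2)/14 - 2*(-10)) = 456*((19/2)*(1/14) + 20) = 456*(19/28 + 20) = 456*(579/28) = 66006/7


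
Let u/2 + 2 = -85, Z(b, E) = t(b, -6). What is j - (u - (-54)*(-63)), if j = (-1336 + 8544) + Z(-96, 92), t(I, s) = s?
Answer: 10778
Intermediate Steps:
Z(b, E) = -6
u = -174 (u = -4 + 2*(-85) = -4 - 170 = -174)
j = 7202 (j = (-1336 + 8544) - 6 = 7208 - 6 = 7202)
j - (u - (-54)*(-63)) = 7202 - (-174 - (-54)*(-63)) = 7202 - (-174 - 54*63) = 7202 - (-174 - 3402) = 7202 - 1*(-3576) = 7202 + 3576 = 10778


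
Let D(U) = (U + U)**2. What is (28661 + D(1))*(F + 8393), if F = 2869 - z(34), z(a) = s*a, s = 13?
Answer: 310155300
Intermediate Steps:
D(U) = 4*U**2 (D(U) = (2*U)**2 = 4*U**2)
z(a) = 13*a
F = 2427 (F = 2869 - 13*34 = 2869 - 1*442 = 2869 - 442 = 2427)
(28661 + D(1))*(F + 8393) = (28661 + 4*1**2)*(2427 + 8393) = (28661 + 4*1)*10820 = (28661 + 4)*10820 = 28665*10820 = 310155300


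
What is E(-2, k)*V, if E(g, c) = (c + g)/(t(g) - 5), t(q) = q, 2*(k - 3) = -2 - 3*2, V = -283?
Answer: -849/7 ≈ -121.29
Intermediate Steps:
k = -1 (k = 3 + (-2 - 3*2)/2 = 3 + (-2 - 6)/2 = 3 + (½)*(-8) = 3 - 4 = -1)
E(g, c) = (c + g)/(-5 + g) (E(g, c) = (c + g)/(g - 5) = (c + g)/(-5 + g))
E(-2, k)*V = ((-1 - 2)/(-5 - 2))*(-283) = (-3/(-7))*(-283) = -⅐*(-3)*(-283) = (3/7)*(-283) = -849/7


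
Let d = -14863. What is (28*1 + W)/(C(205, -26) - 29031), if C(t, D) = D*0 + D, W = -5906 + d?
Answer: 2963/4151 ≈ 0.71380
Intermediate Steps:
W = -20769 (W = -5906 - 14863 = -20769)
C(t, D) = D (C(t, D) = 0 + D = D)
(28*1 + W)/(C(205, -26) - 29031) = (28*1 - 20769)/(-26 - 29031) = (28 - 20769)/(-29057) = -20741*(-1/29057) = 2963/4151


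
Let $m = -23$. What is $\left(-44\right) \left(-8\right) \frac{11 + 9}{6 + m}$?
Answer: $- \frac{7040}{17} \approx -414.12$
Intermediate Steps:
$\left(-44\right) \left(-8\right) \frac{11 + 9}{6 + m} = \left(-44\right) \left(-8\right) \frac{11 + 9}{6 - 23} = 352 \frac{20}{-17} = 352 \cdot 20 \left(- \frac{1}{17}\right) = 352 \left(- \frac{20}{17}\right) = - \frac{7040}{17}$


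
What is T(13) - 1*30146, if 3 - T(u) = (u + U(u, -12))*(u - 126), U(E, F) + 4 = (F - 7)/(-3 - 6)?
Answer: -259987/9 ≈ -28887.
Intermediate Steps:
U(E, F) = -29/9 - F/9 (U(E, F) = -4 + (F - 7)/(-3 - 6) = -4 + (-7 + F)/(-9) = -4 + (-7 + F)*(-⅑) = -4 + (7/9 - F/9) = -29/9 - F/9)
T(u) = 3 - (-126 + u)*(-17/9 + u) (T(u) = 3 - (u + (-29/9 - ⅑*(-12)))*(u - 126) = 3 - (u + (-29/9 + 4/3))*(-126 + u) = 3 - (u - 17/9)*(-126 + u) = 3 - (-17/9 + u)*(-126 + u) = 3 - (-126 + u)*(-17/9 + u))
T(13) - 1*30146 = (-235 - 1*13² + (1151/9)*13) - 1*30146 = (-235 - 1*169 + 14963/9) - 30146 = (-235 - 169 + 14963/9) - 30146 = 11327/9 - 30146 = -259987/9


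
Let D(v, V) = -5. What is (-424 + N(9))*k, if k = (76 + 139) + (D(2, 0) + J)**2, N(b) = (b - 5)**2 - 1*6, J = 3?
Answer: -90666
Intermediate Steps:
N(b) = -6 + (-5 + b)**2 (N(b) = (-5 + b)**2 - 6 = -6 + (-5 + b)**2)
k = 219 (k = (76 + 139) + (-5 + 3)**2 = 215 + (-2)**2 = 215 + 4 = 219)
(-424 + N(9))*k = (-424 + (-6 + (-5 + 9)**2))*219 = (-424 + (-6 + 4**2))*219 = (-424 + (-6 + 16))*219 = (-424 + 10)*219 = -414*219 = -90666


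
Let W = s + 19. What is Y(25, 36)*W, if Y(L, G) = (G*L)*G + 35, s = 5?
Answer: 778440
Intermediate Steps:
W = 24 (W = 5 + 19 = 24)
Y(L, G) = 35 + L*G² (Y(L, G) = L*G² + 35 = 35 + L*G²)
Y(25, 36)*W = (35 + 25*36²)*24 = (35 + 25*1296)*24 = (35 + 32400)*24 = 32435*24 = 778440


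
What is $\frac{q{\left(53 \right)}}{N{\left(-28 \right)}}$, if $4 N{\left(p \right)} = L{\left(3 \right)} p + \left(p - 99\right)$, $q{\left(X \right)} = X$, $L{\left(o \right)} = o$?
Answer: $- \frac{212}{211} \approx -1.0047$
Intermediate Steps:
$N{\left(p \right)} = - \frac{99}{4} + p$ ($N{\left(p \right)} = \frac{3 p + \left(p - 99\right)}{4} = \frac{3 p + \left(-99 + p\right)}{4} = \frac{-99 + 4 p}{4} = - \frac{99}{4} + p$)
$\frac{q{\left(53 \right)}}{N{\left(-28 \right)}} = \frac{53}{- \frac{99}{4} - 28} = \frac{53}{- \frac{211}{4}} = 53 \left(- \frac{4}{211}\right) = - \frac{212}{211}$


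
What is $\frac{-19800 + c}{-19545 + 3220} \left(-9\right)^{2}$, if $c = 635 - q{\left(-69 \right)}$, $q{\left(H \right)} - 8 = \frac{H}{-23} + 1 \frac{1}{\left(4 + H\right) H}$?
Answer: $\frac{2322117747}{24405875} \approx 95.146$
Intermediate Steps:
$q{\left(H \right)} = 8 - \frac{H}{23} + \frac{1}{H \left(4 + H\right)}$ ($q{\left(H \right)} = 8 + \left(\frac{H}{-23} + 1 \frac{1}{\left(4 + H\right) H}\right) = 8 + \left(H \left(- \frac{1}{23}\right) + 1 \frac{1}{H \left(4 + H\right)}\right) = 8 - \left(\frac{H}{23} - \frac{1}{H \left(4 + H\right)}\right) = 8 - \frac{H}{23} + \frac{1}{H \left(4 + H\right)}$)
$c = \frac{2798639}{4485}$ ($c = 635 - \frac{23 - \left(-69\right)^{3} + 180 \left(-69\right)^{2} + 736 \left(-69\right)}{23 \left(-69\right) \left(4 - 69\right)} = 635 - \frac{1}{23} \left(- \frac{1}{69}\right) \frac{1}{-65} \left(23 - -328509 + 180 \cdot 4761 - 50784\right) = 635 - \frac{1}{23} \left(- \frac{1}{69}\right) \left(- \frac{1}{65}\right) \left(23 + 328509 + 856980 - 50784\right) = 635 - \frac{1}{23} \left(- \frac{1}{69}\right) \left(- \frac{1}{65}\right) 1134728 = 635 - \frac{49336}{4485} = \frac{2798639}{4485} \approx 624.0$)
$\frac{-19800 + c}{-19545 + 3220} \left(-9\right)^{2} = \frac{-19800 + \frac{2798639}{4485}}{-19545 + 3220} \left(-9\right)^{2} = - \frac{86004361}{4485 \left(-16325\right)} 81 = \left(- \frac{86004361}{4485}\right) \left(- \frac{1}{16325}\right) 81 = \frac{86004361}{73217625} \cdot 81 = \frac{2322117747}{24405875}$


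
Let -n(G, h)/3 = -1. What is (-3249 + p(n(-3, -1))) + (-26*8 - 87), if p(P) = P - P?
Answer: -3544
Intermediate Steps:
n(G, h) = 3 (n(G, h) = -3*(-1) = 3)
p(P) = 0
(-3249 + p(n(-3, -1))) + (-26*8 - 87) = (-3249 + 0) + (-26*8 - 87) = -3249 + (-208 - 87) = -3249 - 295 = -3544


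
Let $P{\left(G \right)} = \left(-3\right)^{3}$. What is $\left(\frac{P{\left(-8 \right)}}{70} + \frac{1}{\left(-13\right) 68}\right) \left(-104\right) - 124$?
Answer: $- \frac{49842}{595} \approx -83.768$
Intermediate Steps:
$P{\left(G \right)} = -27$
$\left(\frac{P{\left(-8 \right)}}{70} + \frac{1}{\left(-13\right) 68}\right) \left(-104\right) - 124 = \left(- \frac{27}{70} + \frac{1}{\left(-13\right) 68}\right) \left(-104\right) - 124 = \left(\left(-27\right) \frac{1}{70} - \frac{1}{884}\right) \left(-104\right) - 124 = \left(- \frac{27}{70} - \frac{1}{884}\right) \left(-104\right) - 124 = \left(- \frac{11969}{30940}\right) \left(-104\right) - 124 = \frac{23938}{595} - 124 = - \frac{49842}{595}$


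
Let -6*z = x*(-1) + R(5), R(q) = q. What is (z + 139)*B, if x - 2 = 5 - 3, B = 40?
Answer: 16660/3 ≈ 5553.3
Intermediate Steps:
x = 4 (x = 2 + (5 - 3) = 2 + 2 = 4)
z = -⅙ (z = -(4*(-1) + 5)/6 = -(-4 + 5)/6 = -⅙*1 = -⅙ ≈ -0.16667)
(z + 139)*B = (-⅙ + 139)*40 = (833/6)*40 = 16660/3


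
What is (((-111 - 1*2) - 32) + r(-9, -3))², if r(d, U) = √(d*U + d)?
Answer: 21043 - 870*√2 ≈ 19813.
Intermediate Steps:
r(d, U) = √(d + U*d) (r(d, U) = √(U*d + d) = √(d + U*d))
(((-111 - 1*2) - 32) + r(-9, -3))² = (((-111 - 1*2) - 32) + √(-9*(1 - 3)))² = (((-111 - 2) - 32) + √(-9*(-2)))² = ((-113 - 32) + √18)² = (-145 + 3*√2)²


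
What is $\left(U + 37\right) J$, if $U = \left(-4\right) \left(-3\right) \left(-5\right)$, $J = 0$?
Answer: $0$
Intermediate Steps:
$U = -60$ ($U = 12 \left(-5\right) = -60$)
$\left(U + 37\right) J = \left(-60 + 37\right) 0 = \left(-23\right) 0 = 0$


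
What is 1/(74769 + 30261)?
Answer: 1/105030 ≈ 9.5211e-6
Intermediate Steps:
1/(74769 + 30261) = 1/105030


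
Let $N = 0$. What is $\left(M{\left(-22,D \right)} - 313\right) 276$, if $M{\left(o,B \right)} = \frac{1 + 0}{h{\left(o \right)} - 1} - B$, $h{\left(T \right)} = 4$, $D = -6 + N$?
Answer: $-84640$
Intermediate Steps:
$D = -6$ ($D = -6 + 0 = -6$)
$M{\left(o,B \right)} = \frac{1}{3} - B$ ($M{\left(o,B \right)} = \frac{1 + 0}{4 - 1} - B = 1 \cdot \frac{1}{3} - B = \frac{1}{3} - B$)
$\left(M{\left(-22,D \right)} - 313\right) 276 = \left(\left(\frac{1}{3} - -6\right) - 313\right) 276 = \left(\left(\frac{1}{3} + 6\right) - 313\right) 276 = \left(\frac{19}{3} - 313\right) 276 = \left(- \frac{920}{3}\right) 276 = -84640$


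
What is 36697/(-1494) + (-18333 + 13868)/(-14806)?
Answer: -134166268/5530041 ≈ -24.261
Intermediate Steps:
36697/(-1494) + (-18333 + 13868)/(-14806) = 36697*(-1/1494) - 4465*(-1/14806) = -36697/1494 + 4465/14806 = -134166268/5530041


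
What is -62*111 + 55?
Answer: -6827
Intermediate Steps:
-62*111 + 55 = -6882 + 55 = -6827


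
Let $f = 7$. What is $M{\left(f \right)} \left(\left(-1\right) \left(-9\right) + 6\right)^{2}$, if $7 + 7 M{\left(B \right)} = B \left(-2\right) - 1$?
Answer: $- \frac{4950}{7} \approx -707.14$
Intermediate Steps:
$M{\left(B \right)} = - \frac{8}{7} - \frac{2 B}{7}$ ($M{\left(B \right)} = -1 + \frac{B \left(-2\right) - 1}{7} = -1 + \frac{- 2 B - 1}{7} = -1 + \frac{-1 - 2 B}{7} = -1 - \left(\frac{1}{7} + \frac{2 B}{7}\right) = - \frac{8}{7} - \frac{2 B}{7}$)
$M{\left(f \right)} \left(\left(-1\right) \left(-9\right) + 6\right)^{2} = \left(- \frac{8}{7} - 2\right) \left(\left(-1\right) \left(-9\right) + 6\right)^{2} = \left(- \frac{8}{7} - 2\right) \left(9 + 6\right)^{2} = - \frac{22 \cdot 15^{2}}{7} = \left(- \frac{22}{7}\right) 225 = - \frac{4950}{7}$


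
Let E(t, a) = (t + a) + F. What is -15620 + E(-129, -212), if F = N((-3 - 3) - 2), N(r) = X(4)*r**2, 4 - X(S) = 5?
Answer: -16025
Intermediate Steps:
X(S) = -1 (X(S) = 4 - 1*5 = 4 - 5 = -1)
N(r) = -r**2
F = -64 (F = -((-3 - 3) - 2)**2 = -(-6 - 2)**2 = -1*(-8)**2 = -1*64 = -64)
E(t, a) = -64 + a + t (E(t, a) = (t + a) - 64 = (a + t) - 64 = -64 + a + t)
-15620 + E(-129, -212) = -15620 + (-64 - 212 - 129) = -15620 - 405 = -16025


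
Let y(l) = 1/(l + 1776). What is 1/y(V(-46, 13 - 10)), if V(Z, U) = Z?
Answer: 1730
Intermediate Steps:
y(l) = 1/(1776 + l)
1/y(V(-46, 13 - 10)) = 1/(1/(1776 - 46)) = 1/(1/1730) = 1730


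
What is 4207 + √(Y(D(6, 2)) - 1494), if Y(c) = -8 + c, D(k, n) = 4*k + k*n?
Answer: 4207 + I*√1466 ≈ 4207.0 + 38.288*I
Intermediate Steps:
4207 + √(Y(D(6, 2)) - 1494) = 4207 + √((-8 + 6*(4 + 2)) - 1494) = 4207 + √((-8 + 6*6) - 1494) = 4207 + √((-8 + 36) - 1494) = 4207 + √(28 - 1494) = 4207 + √(-1466) = 4207 + I*√1466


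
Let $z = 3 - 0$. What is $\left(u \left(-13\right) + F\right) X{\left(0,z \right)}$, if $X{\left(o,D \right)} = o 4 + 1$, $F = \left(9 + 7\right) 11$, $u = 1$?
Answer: $163$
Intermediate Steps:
$F = 176$ ($F = 16 \cdot 11 = 176$)
$z = 3$ ($z = 3 + 0 = 3$)
$X{\left(o,D \right)} = 1 + 4 o$ ($X{\left(o,D \right)} = 4 o + 1 = 1 + 4 o$)
$\left(u \left(-13\right) + F\right) X{\left(0,z \right)} = \left(1 \left(-13\right) + 176\right) \left(1 + 4 \cdot 0\right) = \left(-13 + 176\right) \left(1 + 0\right) = 163 \cdot 1 = 163$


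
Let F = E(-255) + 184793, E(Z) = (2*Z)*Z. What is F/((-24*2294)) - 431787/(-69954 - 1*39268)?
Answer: -5307658537/3006663216 ≈ -1.7653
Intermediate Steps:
E(Z) = 2*Z²
F = 314843 (F = 2*(-255)² + 184793 = 2*65025 + 184793 = 130050 + 184793 = 314843)
F/((-24*2294)) - 431787/(-69954 - 1*39268) = 314843/((-24*2294)) - 431787/(-69954 - 1*39268) = 314843/(-55056) - 431787/(-69954 - 39268) = 314843*(-1/55056) - 431787/(-109222) = -314843/55056 - 431787*(-1/109222) = -314843/55056 + 431787/109222 = -5307658537/3006663216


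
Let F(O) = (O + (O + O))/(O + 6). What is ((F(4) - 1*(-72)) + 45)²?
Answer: 349281/25 ≈ 13971.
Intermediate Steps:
F(O) = 3*O/(6 + O) (F(O) = (O + 2*O)/(6 + O) = (3*O)/(6 + O) = 3*O/(6 + O))
((F(4) - 1*(-72)) + 45)² = ((3*4/(6 + 4) - 1*(-72)) + 45)² = ((3*4/10 + 72) + 45)² = ((3*4*(⅒) + 72) + 45)² = ((6/5 + 72) + 45)² = (366/5 + 45)² = (591/5)² = 349281/25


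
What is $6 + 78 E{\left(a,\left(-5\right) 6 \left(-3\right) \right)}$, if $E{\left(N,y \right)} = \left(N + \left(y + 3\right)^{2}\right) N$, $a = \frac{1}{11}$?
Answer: $\frac{7421646}{121} \approx 61336.0$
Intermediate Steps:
$a = \frac{1}{11} \approx 0.090909$
$E{\left(N,y \right)} = N \left(N + \left(3 + y\right)^{2}\right)$ ($E{\left(N,y \right)} = \left(N + \left(3 + y\right)^{2}\right) N = N \left(N + \left(3 + y\right)^{2}\right)$)
$6 + 78 E{\left(a,\left(-5\right) 6 \left(-3\right) \right)} = 6 + 78 \frac{\frac{1}{11} + \left(3 + \left(-5\right) 6 \left(-3\right)\right)^{2}}{11} = 6 + 78 \frac{\frac{1}{11} + \left(3 - -90\right)^{2}}{11} = 6 + 78 \frac{\frac{1}{11} + \left(3 + 90\right)^{2}}{11} = 6 + 78 \frac{\frac{1}{11} + 93^{2}}{11} = 6 + 78 \frac{\frac{1}{11} + 8649}{11} = 6 + 78 \cdot \frac{1}{11} \cdot \frac{95140}{11} = 6 + 78 \cdot \frac{95140}{121} = 6 + \frac{7420920}{121} = \frac{7421646}{121}$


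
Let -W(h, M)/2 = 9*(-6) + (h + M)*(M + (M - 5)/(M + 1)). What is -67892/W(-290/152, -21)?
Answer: 25798960/301937 ≈ 85.445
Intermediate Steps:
W(h, M) = 108 - 2*(M + h)*(M + (-5 + M)/(1 + M)) (W(h, M) = -2*(9*(-6) + (h + M)*(M + (M - 5)/(M + 1))) = -2*(-54 + (M + h)*(M + (-5 + M)/(1 + M))) = 108 - 2*(M + h)*(M + (-5 + M)/(1 + M)))
-67892/W(-290/152, -21) = -67892*(1 - 21)/(2*(54 - 1*(-21)³ - 2*(-21)² + 5*(-290/152) + 59*(-21) - 1*(-290/152)*(-21)² - 2*(-21)*(-290/152))) = -67892*(-10/(54 - 1*(-9261) - 2*441 + 5*(-290*1/152) - 1239 - 1*(-290*1/152)*441 - 2*(-21)*(-290*1/152))) = -67892*(-10/(54 + 9261 - 882 + 5*(-145/76) - 1239 - 1*(-145/76)*441 - 2*(-21)*(-145/76))) = -67892*(-10/(54 + 9261 - 882 - 725/76 - 1239 + 63945/76 - 3045/38)) = -67892/(2*(-1/20)*(301937/38)) = -67892/(-301937/380) = -67892*(-380/301937) = 25798960/301937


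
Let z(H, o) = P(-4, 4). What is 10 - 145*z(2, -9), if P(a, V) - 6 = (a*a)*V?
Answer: -10140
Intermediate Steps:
P(a, V) = 6 + V*a² (P(a, V) = 6 + (a*a)*V = 6 + a²*V = 6 + V*a²)
z(H, o) = 70 (z(H, o) = 6 + 4*(-4)² = 6 + 4*16 = 6 + 64 = 70)
10 - 145*z(2, -9) = 10 - 145*70 = 10 - 10150 = -10140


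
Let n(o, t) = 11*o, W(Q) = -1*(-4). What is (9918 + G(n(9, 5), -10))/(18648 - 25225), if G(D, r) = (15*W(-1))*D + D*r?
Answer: -14868/6577 ≈ -2.2606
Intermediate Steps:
W(Q) = 4
G(D, r) = 60*D + D*r (G(D, r) = (15*4)*D + D*r = 60*D + D*r)
(9918 + G(n(9, 5), -10))/(18648 - 25225) = (9918 + (11*9)*(60 - 10))/(18648 - 25225) = (9918 + 99*50)/(-6577) = (9918 + 4950)*(-1/6577) = 14868*(-1/6577) = -14868/6577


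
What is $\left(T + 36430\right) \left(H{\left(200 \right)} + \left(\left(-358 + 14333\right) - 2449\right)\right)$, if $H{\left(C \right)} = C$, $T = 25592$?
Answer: $727269972$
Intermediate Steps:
$\left(T + 36430\right) \left(H{\left(200 \right)} + \left(\left(-358 + 14333\right) - 2449\right)\right) = \left(25592 + 36430\right) \left(200 + \left(\left(-358 + 14333\right) - 2449\right)\right) = 62022 \left(200 + \left(13975 - 2449\right)\right) = 62022 \left(200 + 11526\right) = 62022 \cdot 11726 = 727269972$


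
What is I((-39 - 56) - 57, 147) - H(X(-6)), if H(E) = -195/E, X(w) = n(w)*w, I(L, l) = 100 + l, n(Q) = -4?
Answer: 2041/8 ≈ 255.13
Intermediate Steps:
X(w) = -4*w
I((-39 - 56) - 57, 147) - H(X(-6)) = (100 + 147) - (-195)/((-4*(-6))) = 247 - (-195)/24 = 247 - 1*(-65/8) = 247 + 65/8 = 2041/8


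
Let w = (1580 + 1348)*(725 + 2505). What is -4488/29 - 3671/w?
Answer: -42445097179/274265760 ≈ -154.76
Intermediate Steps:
w = 9457440 (w = 2928*3230 = 9457440)
-4488/29 - 3671/w = -4488/29 - 3671/9457440 = -42445097179/274265760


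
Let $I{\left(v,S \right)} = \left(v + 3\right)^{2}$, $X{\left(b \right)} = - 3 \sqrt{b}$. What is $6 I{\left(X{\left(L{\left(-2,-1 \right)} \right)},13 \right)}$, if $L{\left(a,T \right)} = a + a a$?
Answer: $162 - 108 \sqrt{2} \approx 9.2649$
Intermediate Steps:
$L{\left(a,T \right)} = a + a^{2}$
$I{\left(v,S \right)} = \left(3 + v\right)^{2}$
$6 I{\left(X{\left(L{\left(-2,-1 \right)} \right)},13 \right)} = 6 \left(3 - 3 \sqrt{- 2 \left(1 - 2\right)}\right)^{2} = 6 \left(3 - 3 \sqrt{\left(-2\right) \left(-1\right)}\right)^{2} = 6 \left(3 - 3 \sqrt{2}\right)^{2}$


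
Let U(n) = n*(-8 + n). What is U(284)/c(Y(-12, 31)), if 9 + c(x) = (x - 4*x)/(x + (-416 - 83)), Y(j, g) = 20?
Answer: -12515312/1417 ≈ -8832.3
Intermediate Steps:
c(x) = -9 - 3*x/(-499 + x) (c(x) = -9 + (x - 4*x)/(x + (-416 - 83)) = -9 + (-3*x)/(x - 499) = -9 + (-3*x)/(-499 + x) = -9 - 3*x/(-499 + x))
U(284)/c(Y(-12, 31)) = (284*(-8 + 284))/((3*(1497 - 4*20)/(-499 + 20))) = (284*276)/((3*(1497 - 80)/(-479))) = 78384/((3*(-1/479)*1417)) = 78384/(-4251/479) = 78384*(-479/4251) = -12515312/1417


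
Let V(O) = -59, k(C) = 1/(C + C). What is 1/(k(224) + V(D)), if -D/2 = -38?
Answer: -448/26431 ≈ -0.016950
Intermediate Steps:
D = 76 (D = -2*(-38) = 76)
k(C) = 1/(2*C)
1/(k(224) + V(D)) = 1/((1/2)/224 - 59) = 1/((1/2)*(1/224) - 59) = 1/(1/448 - 59) = 1/(-26431/448) = -448/26431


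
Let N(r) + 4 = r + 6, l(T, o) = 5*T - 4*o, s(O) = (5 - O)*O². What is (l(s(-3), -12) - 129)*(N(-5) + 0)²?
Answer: 2511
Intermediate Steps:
s(O) = O²*(5 - O)
l(T, o) = -4*o + 5*T
N(r) = 2 + r (N(r) = -4 + (r + 6) = -4 + (6 + r) = 2 + r)
(l(s(-3), -12) - 129)*(N(-5) + 0)² = ((-4*(-12) + 5*((-3)²*(5 - 1*(-3)))) - 129)*((2 - 5) + 0)² = ((48 + 5*(9*(5 + 3))) - 129)*(-3 + 0)² = ((48 + 5*(9*8)) - 129)*(-3)² = ((48 + 5*72) - 129)*9 = ((48 + 360) - 129)*9 = (408 - 129)*9 = 279*9 = 2511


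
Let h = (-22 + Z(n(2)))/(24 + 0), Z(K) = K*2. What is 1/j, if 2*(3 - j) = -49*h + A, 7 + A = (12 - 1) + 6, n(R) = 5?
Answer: -4/57 ≈ -0.070175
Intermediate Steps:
Z(K) = 2*K
A = 10 (A = -7 + ((12 - 1) + 6) = -7 + (11 + 6) = -7 + 17 = 10)
h = -1/2 (h = (-22 + 2*5)/(24 + 0) = (-22 + 10)/24 = -12*1/24 = -1/2 ≈ -0.50000)
j = -57/4 (j = 3 - (-49*(-1/2) + 10)/2 = 3 - (49/2 + 10)/2 = 3 - 1/2*69/2 = 3 - 69/4 = -57/4 ≈ -14.250)
1/j = 1/(-57/4) = -4/57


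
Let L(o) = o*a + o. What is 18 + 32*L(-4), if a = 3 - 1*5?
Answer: 146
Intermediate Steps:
a = -2 (a = 3 - 5 = -2)
L(o) = -o (L(o) = o*(-2) + o = -2*o + o = -o)
18 + 32*L(-4) = 18 + 32*(-1*(-4)) = 18 + 32*4 = 18 + 128 = 146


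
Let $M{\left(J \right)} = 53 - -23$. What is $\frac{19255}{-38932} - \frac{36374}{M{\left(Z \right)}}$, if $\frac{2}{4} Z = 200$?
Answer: $- \frac{354393987}{739708} \approx -479.1$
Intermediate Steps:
$Z = 400$ ($Z = 2 \cdot 200 = 400$)
$M{\left(J \right)} = 76$ ($M{\left(J \right)} = 53 + 23 = 76$)
$\frac{19255}{-38932} - \frac{36374}{M{\left(Z \right)}} = \frac{19255}{-38932} - \frac{36374}{76} = 19255 \left(- \frac{1}{38932}\right) - \frac{18187}{38} = - \frac{19255}{38932} - \frac{18187}{38} = - \frac{354393987}{739708}$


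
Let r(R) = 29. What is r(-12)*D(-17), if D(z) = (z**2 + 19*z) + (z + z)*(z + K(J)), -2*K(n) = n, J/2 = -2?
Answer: 13804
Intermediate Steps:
J = -4 (J = 2*(-2) = -4)
K(n) = -n/2
D(z) = z**2 + 19*z + 2*z*(2 + z) (D(z) = (z**2 + 19*z) + (z + z)*(z - 1/2*(-4)) = (z**2 + 19*z) + (2*z)*(z + 2) = (z**2 + 19*z) + (2*z)*(2 + z) = (z**2 + 19*z) + 2*z*(2 + z) = z**2 + 19*z + 2*z*(2 + z))
r(-12)*D(-17) = 29*(-17*(23 + 3*(-17))) = 29*(-17*(23 - 51)) = 29*(-17*(-28)) = 29*476 = 13804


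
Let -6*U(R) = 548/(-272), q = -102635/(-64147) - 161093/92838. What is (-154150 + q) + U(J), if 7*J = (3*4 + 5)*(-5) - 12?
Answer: -20808115419507747/134986328216 ≈ -1.5415e+5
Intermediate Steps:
q = -805204541/5955279186 (q = -102635*(-1/64147) - 161093*1/92838 = 102635/64147 - 161093/92838 = -805204541/5955279186 ≈ -0.13521)
J = -97/7 (J = ((3*4 + 5)*(-5) - 12)/7 = ((12 + 5)*(-5) - 12)/7 = (17*(-5) - 12)/7 = (-85 - 12)/7 = (1/7)*(-97) = -97/7 ≈ -13.857)
U(R) = 137/408 (U(R) = -274/(3*(-272)) = -274*(-1)/(3*272) = -1/6*(-137/68) = 137/408)
(-154150 + q) + U(J) = (-154150 - 805204541/5955279186) + 137/408 = -918007091726441/5955279186 + 137/408 = -20808115419507747/134986328216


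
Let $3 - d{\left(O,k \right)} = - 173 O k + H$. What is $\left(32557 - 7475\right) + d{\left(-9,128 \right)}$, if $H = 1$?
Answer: $-174212$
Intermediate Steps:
$d{\left(O,k \right)} = 2 + 173 O k$ ($d{\left(O,k \right)} = 3 - \left(- 173 O k + 1\right) = 3 - \left(1 - 173 O k\right) = 3 + \left(-1 + 173 O k\right) = 2 + 173 O k$)
$\left(32557 - 7475\right) + d{\left(-9,128 \right)} = \left(32557 - 7475\right) + \left(2 + 173 \left(-9\right) 128\right) = 25082 + \left(2 - 199296\right) = 25082 - 199294 = -174212$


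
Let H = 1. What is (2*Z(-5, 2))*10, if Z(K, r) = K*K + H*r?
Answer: 540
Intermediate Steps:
Z(K, r) = r + K**2 (Z(K, r) = K*K + 1*r = K**2 + r = r + K**2)
(2*Z(-5, 2))*10 = (2*(2 + (-5)**2))*10 = (2*(2 + 25))*10 = (2*27)*10 = 54*10 = 540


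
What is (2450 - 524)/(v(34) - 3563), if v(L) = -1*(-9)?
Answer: -963/1777 ≈ -0.54192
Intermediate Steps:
v(L) = 9
(2450 - 524)/(v(34) - 3563) = (2450 - 524)/(9 - 3563) = 1926/(-3554) = 1926*(-1/3554) = -963/1777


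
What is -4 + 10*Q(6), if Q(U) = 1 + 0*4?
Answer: 6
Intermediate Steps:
Q(U) = 1 (Q(U) = 1 + 0 = 1)
-4 + 10*Q(6) = -4 + 10*1 = -4 + 10 = 6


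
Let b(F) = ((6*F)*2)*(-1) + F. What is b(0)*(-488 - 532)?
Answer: 0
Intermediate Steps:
b(F) = -11*F (b(F) = (12*F)*(-1) + F = -12*F + F = -11*F)
b(0)*(-488 - 532) = (-11*0)*(-488 - 532) = 0*(-1020) = 0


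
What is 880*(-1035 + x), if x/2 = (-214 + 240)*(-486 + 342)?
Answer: -7500240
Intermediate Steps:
x = -7488 (x = 2*((-214 + 240)*(-486 + 342)) = 2*(26*(-144)) = 2*(-3744) = -7488)
880*(-1035 + x) = 880*(-1035 - 7488) = 880*(-8523) = -7500240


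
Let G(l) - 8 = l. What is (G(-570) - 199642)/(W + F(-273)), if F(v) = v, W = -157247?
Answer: 50051/39380 ≈ 1.2710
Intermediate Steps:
G(l) = 8 + l
(G(-570) - 199642)/(W + F(-273)) = ((8 - 570) - 199642)/(-157247 - 273) = (-562 - 199642)/(-157520) = -200204*(-1/157520) = 50051/39380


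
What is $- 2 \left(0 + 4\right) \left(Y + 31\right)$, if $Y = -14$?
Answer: $-136$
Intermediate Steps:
$- 2 \left(0 + 4\right) \left(Y + 31\right) = - 2 \left(0 + 4\right) \left(-14 + 31\right) = \left(-2\right) 4 \cdot 17 = \left(-8\right) 17 = -136$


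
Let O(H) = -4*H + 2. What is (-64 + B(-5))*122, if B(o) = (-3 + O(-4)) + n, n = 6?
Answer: -5246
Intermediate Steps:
O(H) = 2 - 4*H
B(o) = 21 (B(o) = (-3 + (2 - 4*(-4))) + 6 = (-3 + (2 + 16)) + 6 = (-3 + 18) + 6 = 15 + 6 = 21)
(-64 + B(-5))*122 = (-64 + 21)*122 = -43*122 = -5246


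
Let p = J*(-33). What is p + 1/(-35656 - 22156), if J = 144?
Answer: -274722625/57812 ≈ -4752.0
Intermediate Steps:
p = -4752 (p = 144*(-33) = -4752)
p + 1/(-35656 - 22156) = -4752 + 1/(-35656 - 22156) = -4752 + 1/(-57812) = -4752 - 1/57812 = -274722625/57812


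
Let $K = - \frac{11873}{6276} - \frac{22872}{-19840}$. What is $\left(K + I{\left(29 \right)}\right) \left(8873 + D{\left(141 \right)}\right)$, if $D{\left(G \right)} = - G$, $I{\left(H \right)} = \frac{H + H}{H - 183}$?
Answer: $- \frac{729678955339}{74904060} \approx -9741.5$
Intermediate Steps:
$K = - \frac{2875489}{3891120}$ ($K = \left(-11873\right) \frac{1}{6276} - - \frac{2859}{2480} = - \frac{11873}{6276} + \frac{2859}{2480} = - \frac{2875489}{3891120} \approx -0.73899$)
$I{\left(H \right)} = \frac{2 H}{-183 + H}$
$\left(K + I{\left(29 \right)}\right) \left(8873 + D{\left(141 \right)}\right) = \left(- \frac{2875489}{3891120} + 2 \cdot 29 \frac{1}{-183 + 29}\right) \left(8873 - 141\right) = \left(- \frac{2875489}{3891120} + 2 \cdot 29 \frac{1}{-154}\right) \left(8873 - 141\right) = \left(- \frac{2875489}{3891120} + 2 \cdot 29 \left(- \frac{1}{154}\right)\right) 8732 = \left(- \frac{2875489}{3891120} - \frac{29}{77}\right) 8732 = \left(- \frac{334255133}{299616240}\right) 8732 = - \frac{729678955339}{74904060}$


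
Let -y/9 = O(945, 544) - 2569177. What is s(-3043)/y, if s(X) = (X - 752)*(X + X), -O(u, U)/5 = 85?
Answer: 3849395/3854403 ≈ 0.99870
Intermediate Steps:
O(u, U) = -425 (O(u, U) = -5*85 = -425)
s(X) = 2*X*(-752 + X) (s(X) = (-752 + X)*(2*X) = 2*X*(-752 + X))
y = 23126418 (y = -9*(-425 - 2569177) = -9*(-2569602) = 23126418)
s(-3043)/y = (2*(-3043)*(-752 - 3043))/23126418 = (2*(-3043)*(-3795))*(1/23126418) = 23096370*(1/23126418) = 3849395/3854403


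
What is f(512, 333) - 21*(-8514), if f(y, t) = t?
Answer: 179127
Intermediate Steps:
f(512, 333) - 21*(-8514) = 333 - 21*(-8514) = 333 - 1*(-178794) = 333 + 178794 = 179127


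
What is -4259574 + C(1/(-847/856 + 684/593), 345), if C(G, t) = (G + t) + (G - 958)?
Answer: -354587129355/83233 ≈ -4.2602e+6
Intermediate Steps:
C(G, t) = -958 + t + 2*G (C(G, t) = (G + t) + (-958 + G) = -958 + t + 2*G)
-4259574 + C(1/(-847/856 + 684/593), 345) = -4259574 + (-958 + 345 + 2/(-847/856 + 684/593)) = -4259574 + (-958 + 345 + 2/(83233/507608)) = -4259574 + (-958 + 345 + 2*(507608/83233)) = -4259574 + (-958 + 345 + 1015216/83233) = -4259574 - 50006613/83233 = -354587129355/83233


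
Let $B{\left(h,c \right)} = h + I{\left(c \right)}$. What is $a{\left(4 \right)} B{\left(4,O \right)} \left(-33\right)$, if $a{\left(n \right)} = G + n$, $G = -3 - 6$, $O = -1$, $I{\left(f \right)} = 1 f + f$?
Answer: $330$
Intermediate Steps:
$I{\left(f \right)} = 2 f$ ($I{\left(f \right)} = f + f = 2 f$)
$G = -9$ ($G = -3 - 6 = -9$)
$a{\left(n \right)} = -9 + n$
$B{\left(h,c \right)} = h + 2 c$
$a{\left(4 \right)} B{\left(4,O \right)} \left(-33\right) = \left(-9 + 4\right) \left(4 + 2 \left(-1\right)\right) \left(-33\right) = - 5 \left(4 - 2\right) \left(-33\right) = \left(-5\right) 2 \left(-33\right) = \left(-10\right) \left(-33\right) = 330$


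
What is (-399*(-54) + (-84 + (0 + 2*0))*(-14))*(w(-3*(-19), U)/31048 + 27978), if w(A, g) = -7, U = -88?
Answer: 9868856905257/15524 ≈ 6.3572e+8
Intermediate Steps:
(-399*(-54) + (-84 + (0 + 2*0))*(-14))*(w(-3*(-19), U)/31048 + 27978) = (-399*(-54) + (-84 + (0 + 2*0))*(-14))*(-7/31048 + 27978) = (21546 + (-84 + (0 + 0))*(-14))*(-7*1/31048 + 27978) = (21546 + (-84 + 0)*(-14))*(-7/31048 + 27978) = (21546 - 84*(-14))*(868660937/31048) = (21546 + 1176)*(868660937/31048) = 22722*(868660937/31048) = 9868856905257/15524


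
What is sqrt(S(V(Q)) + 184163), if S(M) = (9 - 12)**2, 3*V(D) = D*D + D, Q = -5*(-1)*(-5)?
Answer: 2*sqrt(46043) ≈ 429.15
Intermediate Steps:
Q = -25 (Q = 5*(-5) = -25)
V(D) = D/3 + D**2/3 (V(D) = (D*D + D)/3 = (D**2 + D)/3 = (D + D**2)/3 = D/3 + D**2/3)
S(M) = 9 (S(M) = (-3)**2 = 9)
sqrt(S(V(Q)) + 184163) = sqrt(9 + 184163) = sqrt(184172) = 2*sqrt(46043)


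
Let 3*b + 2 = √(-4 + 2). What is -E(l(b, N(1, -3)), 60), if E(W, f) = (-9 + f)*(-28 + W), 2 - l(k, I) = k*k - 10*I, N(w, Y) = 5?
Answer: -3638/3 - 68*I*√2/3 ≈ -1212.7 - 32.055*I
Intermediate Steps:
b = -⅔ + I*√2/3 (b = -⅔ + √(-4 + 2)/3 = -⅔ + √(-2)/3 = -⅔ + (I*√2)/3 = -⅔ + I*√2/3 ≈ -0.66667 + 0.4714*I)
l(k, I) = 2 - k² + 10*I (l(k, I) = 2 - (k*k - 10*I) = 2 - (k² - 10*I) = 2 + (-k² + 10*I) = 2 - k² + 10*I)
E(W, f) = (-28 + W)*(-9 + f)
-E(l(b, N(1, -3)), 60) = -(252 - 28*60 - 9*(2 - (-⅔ + I*√2/3)² + 10*5) + (2 - (-⅔ + I*√2/3)² + 10*5)*60) = -(252 - 1680 - 9*(2 - (-⅔ + I*√2/3)² + 50) + (2 - (-⅔ + I*√2/3)² + 50)*60) = -(252 - 1680 - 9*(52 - (-⅔ + I*√2/3)²) + (52 - (-⅔ + I*√2/3)²)*60) = -(252 - 1680 + (-468 + 9*(-⅔ + I*√2/3)²) + (3120 - 60*(-⅔ + I*√2/3)²)) = -(1224 - 51*(-⅔ + I*√2/3)²) = -1224 + 51*(-⅔ + I*√2/3)²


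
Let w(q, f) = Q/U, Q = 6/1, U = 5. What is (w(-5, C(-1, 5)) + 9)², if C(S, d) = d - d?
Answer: 2601/25 ≈ 104.04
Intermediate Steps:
C(S, d) = 0
Q = 6 (Q = 6*1 = 6)
w(q, f) = 6/5
(w(-5, C(-1, 5)) + 9)² = (6/5 + 9)² = (51/5)² = 2601/25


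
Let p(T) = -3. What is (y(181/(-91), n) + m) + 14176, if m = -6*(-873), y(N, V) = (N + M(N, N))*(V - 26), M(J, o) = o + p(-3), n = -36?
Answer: 1806044/91 ≈ 19847.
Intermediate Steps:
M(J, o) = -3 + o (M(J, o) = o - 3 = -3 + o)
y(N, V) = (-26 + V)*(-3 + 2*N) (y(N, V) = (N + (-3 + N))*(V - 26) = (-3 + 2*N)*(-26 + V) = (-26 + V)*(-3 + 2*N))
m = 5238
(y(181/(-91), n) + m) + 14176 = ((78 - 9412/(-91) + (181/(-91))*(-36) - 36*(-3 + 181/(-91))) + 5238) + 14176 = ((78 - 9412*(-1)/91 + (181*(-1/91))*(-36) - 36*(-3 + 181*(-1/91))) + 5238) + 14176 = ((78 - 52*(-181/91) - 181/91*(-36) - 36*(-3 - 181/91)) + 5238) + 14176 = ((78 + 724/7 + 6516/91 - 36*(-454/91)) + 5238) + 14176 = ((78 + 724/7 + 6516/91 + 16344/91) + 5238) + 14176 = (39370/91 + 5238) + 14176 = 516028/91 + 14176 = 1806044/91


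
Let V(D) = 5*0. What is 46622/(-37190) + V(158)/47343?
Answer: -23311/18595 ≈ -1.2536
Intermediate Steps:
V(D) = 0
46622/(-37190) + V(158)/47343 = 46622/(-37190) + 0/47343 = 46622*(-1/37190) + 0*(1/47343) = -23311/18595 + 0 = -23311/18595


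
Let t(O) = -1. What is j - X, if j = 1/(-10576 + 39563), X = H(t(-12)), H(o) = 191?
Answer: -5536516/28987 ≈ -191.00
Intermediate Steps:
X = 191
j = 1/28987 ≈ 3.4498e-5
j - X = 1/28987 - 1*191 = 1/28987 - 191 = -5536516/28987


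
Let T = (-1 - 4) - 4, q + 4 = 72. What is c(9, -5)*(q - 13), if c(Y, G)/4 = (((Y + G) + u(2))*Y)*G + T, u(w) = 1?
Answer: -51480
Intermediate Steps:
q = 68 (q = -4 + 72 = 68)
T = -9 (T = -5 - 4 = -9)
c(Y, G) = -36 + 4*G*Y*(1 + G + Y) (c(Y, G) = 4*((((Y + G) + 1)*Y)*G - 9) = 4*((((G + Y) + 1)*Y)*G - 9) = 4*(((1 + G + Y)*Y)*G - 9) = 4*((Y*(1 + G + Y))*G - 9) = 4*(G*Y*(1 + G + Y) - 9) = 4*(-9 + G*Y*(1 + G + Y)) = -36 + 4*G*Y*(1 + G + Y))
c(9, -5)*(q - 13) = (-36 + 4*(-5)*9 + 4*(-5)*9² + 4*9*(-5)²)*(68 - 13) = (-36 - 180 + 4*(-5)*81 + 4*9*25)*55 = (-36 - 180 - 1620 + 900)*55 = -936*55 = -51480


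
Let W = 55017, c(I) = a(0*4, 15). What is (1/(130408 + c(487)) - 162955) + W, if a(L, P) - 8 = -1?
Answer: -14076734269/130415 ≈ -1.0794e+5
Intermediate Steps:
a(L, P) = 7 (a(L, P) = 8 - 1 = 7)
c(I) = 7
(1/(130408 + c(487)) - 162955) + W = (1/(130408 + 7) - 162955) + 55017 = (1/130415 - 162955) + 55017 = -21251776324/130415 + 55017 = -14076734269/130415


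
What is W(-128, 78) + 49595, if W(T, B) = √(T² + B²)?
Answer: 49595 + 2*√5617 ≈ 49745.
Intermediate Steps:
W(T, B) = √(B² + T²)
W(-128, 78) + 49595 = √(78² + (-128)²) + 49595 = √(6084 + 16384) + 49595 = √22468 + 49595 = 2*√5617 + 49595 = 49595 + 2*√5617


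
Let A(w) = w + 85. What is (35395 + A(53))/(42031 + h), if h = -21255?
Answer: 35533/20776 ≈ 1.7103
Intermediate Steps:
A(w) = 85 + w
(35395 + A(53))/(42031 + h) = (35395 + (85 + 53))/(42031 - 21255) = (35395 + 138)/20776 = 35533*(1/20776) = 35533/20776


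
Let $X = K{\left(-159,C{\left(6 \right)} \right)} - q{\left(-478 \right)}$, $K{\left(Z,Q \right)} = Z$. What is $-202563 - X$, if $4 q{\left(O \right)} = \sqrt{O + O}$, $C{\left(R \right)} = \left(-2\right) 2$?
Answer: $-202404 + \frac{i \sqrt{239}}{2} \approx -2.024 \cdot 10^{5} + 7.7298 i$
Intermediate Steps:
$C{\left(R \right)} = -4$
$q{\left(O \right)} = \frac{\sqrt{2} \sqrt{O}}{4}$ ($q{\left(O \right)} = \frac{\sqrt{O + O}}{4} = \frac{\sqrt{2 O}}{4} = \frac{\sqrt{2} \sqrt{O}}{4}$)
$X = -159 - \frac{i \sqrt{239}}{2}$ ($X = -159 - \frac{\sqrt{2} \sqrt{-478}}{4} = -159 - \frac{\sqrt{2} i \sqrt{478}}{4} = -159 - \frac{i \sqrt{239}}{2} \approx -159.0 - 7.7298 i$)
$-202563 - X = -202563 - \left(-159 - \frac{i \sqrt{239}}{2}\right) = -202563 + \left(159 + \frac{i \sqrt{239}}{2}\right) = -202404 + \frac{i \sqrt{239}}{2}$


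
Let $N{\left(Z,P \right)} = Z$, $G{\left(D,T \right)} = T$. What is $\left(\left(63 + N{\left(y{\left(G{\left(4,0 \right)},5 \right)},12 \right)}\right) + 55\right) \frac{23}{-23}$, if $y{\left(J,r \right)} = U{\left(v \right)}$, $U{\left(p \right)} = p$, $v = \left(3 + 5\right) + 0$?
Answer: $-126$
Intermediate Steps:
$v = 8$ ($v = 8 + 0 = 8$)
$y{\left(J,r \right)} = 8$
$\left(\left(63 + N{\left(y{\left(G{\left(4,0 \right)},5 \right)},12 \right)}\right) + 55\right) \frac{23}{-23} = \left(\left(63 + 8\right) + 55\right) \frac{23}{-23} = \left(71 + 55\right) 23 \left(- \frac{1}{23}\right) = 126 \left(-1\right) = -126$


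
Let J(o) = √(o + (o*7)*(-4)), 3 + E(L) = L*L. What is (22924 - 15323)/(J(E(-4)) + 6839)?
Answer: 51983239/46772272 - 22803*I*√39/46772272 ≈ 1.1114 - 0.0030446*I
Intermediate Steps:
E(L) = -3 + L² (E(L) = -3 + L*L = -3 + L²)
J(o) = 3*√3*√(-o) (J(o) = √(o + (7*o)*(-4)) = √(o - 28*o) = √(-27*o) = 3*√3*√(-o))
(22924 - 15323)/(J(E(-4)) + 6839) = (22924 - 15323)/(3*√3*√(-(-3 + (-4)²)) + 6839) = 7601/(3*√3*√(-(-3 + 16)) + 6839) = 7601/(3*√3*√(-1*13) + 6839) = 7601/(3*√3*√(-13) + 6839) = 7601/(3*√3*(I*√13) + 6839) = 7601/(3*I*√39 + 6839) = 7601/(6839 + 3*I*√39)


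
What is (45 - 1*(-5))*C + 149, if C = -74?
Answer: -3551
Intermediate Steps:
(45 - 1*(-5))*C + 149 = (45 - 1*(-5))*(-74) + 149 = (45 + 5)*(-74) + 149 = 50*(-74) + 149 = -3700 + 149 = -3551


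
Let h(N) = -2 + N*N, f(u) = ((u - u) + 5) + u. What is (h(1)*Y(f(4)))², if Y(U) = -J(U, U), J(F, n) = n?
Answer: 81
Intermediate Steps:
f(u) = 5 + u (f(u) = (0 + 5) + u = 5 + u)
h(N) = -2 + N²
Y(U) = -U
(h(1)*Y(f(4)))² = ((-2 + 1²)*(-(5 + 4)))² = ((-2 + 1)*(-1*9))² = (-1*(-9))² = 9² = 81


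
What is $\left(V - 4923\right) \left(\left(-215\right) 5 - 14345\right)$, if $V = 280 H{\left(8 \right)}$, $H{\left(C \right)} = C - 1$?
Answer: $45689460$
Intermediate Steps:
$H{\left(C \right)} = -1 + C$ ($H{\left(C \right)} = C - 1 = -1 + C$)
$V = 1960$ ($V = 280 \left(-1 + 8\right) = 280 \cdot 7 = 1960$)
$\left(V - 4923\right) \left(\left(-215\right) 5 - 14345\right) = \left(1960 - 4923\right) \left(\left(-215\right) 5 - 14345\right) = - 2963 \left(-1075 - 14345\right) = \left(-2963\right) \left(-15420\right) = 45689460$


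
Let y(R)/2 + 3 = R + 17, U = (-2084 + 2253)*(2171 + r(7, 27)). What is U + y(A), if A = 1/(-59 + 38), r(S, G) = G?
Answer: 7801288/21 ≈ 3.7149e+5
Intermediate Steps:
A = -1/21 (A = 1/(-21) = -1/21 ≈ -0.047619)
U = 371462 (U = (-2084 + 2253)*(2171 + 27) = 169*2198 = 371462)
y(R) = 28 + 2*R (y(R) = -6 + 2*(R + 17) = -6 + 2*(17 + R) = -6 + (34 + 2*R) = 28 + 2*R)
U + y(A) = 371462 + (28 + 2*(-1/21)) = 371462 + (28 - 2/21) = 371462 + 586/21 = 7801288/21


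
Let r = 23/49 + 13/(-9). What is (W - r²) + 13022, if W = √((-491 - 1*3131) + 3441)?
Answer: 2532346682/194481 + I*√181 ≈ 13021.0 + 13.454*I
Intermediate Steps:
W = I*√181 (W = √((-491 - 3131) + 3441) = √(-3622 + 3441) = √(-181) = I*√181 ≈ 13.454*I)
r = -430/441 (r = 23*(1/49) + 13*(-⅑) = 23/49 - 13/9 = -430/441 ≈ -0.97506)
(W - r²) + 13022 = (I*√181 - (-430/441)²) + 13022 = (I*√181 - 1*184900/194481) + 13022 = (I*√181 - 184900/194481) + 13022 = (-184900/194481 + I*√181) + 13022 = 2532346682/194481 + I*√181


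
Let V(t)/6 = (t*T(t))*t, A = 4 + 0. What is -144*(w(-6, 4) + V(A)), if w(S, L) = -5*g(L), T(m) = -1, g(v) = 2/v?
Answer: 14184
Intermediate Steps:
w(S, L) = -10/L
A = 4
V(t) = -6*t² (V(t) = 6*((t*(-1))*t) = 6*((-t)*t) = 6*(-t²) = -6*t²)
-144*(w(-6, 4) + V(A)) = -144*(-10/4 - 6*4²) = -144*(-10*¼ - 6*16) = -144*(-5/2 - 96) = -144*(-197/2) = 14184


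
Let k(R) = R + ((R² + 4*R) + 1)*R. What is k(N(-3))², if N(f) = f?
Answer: 9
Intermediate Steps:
k(R) = R + R*(1 + R² + 4*R) (k(R) = R + (1 + R² + 4*R)*R = R + R*(1 + R² + 4*R))
k(N(-3))² = (-3*(2 + (-3)² + 4*(-3)))² = (-3*(2 + 9 - 12))² = (-3*(-1))² = 3² = 9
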